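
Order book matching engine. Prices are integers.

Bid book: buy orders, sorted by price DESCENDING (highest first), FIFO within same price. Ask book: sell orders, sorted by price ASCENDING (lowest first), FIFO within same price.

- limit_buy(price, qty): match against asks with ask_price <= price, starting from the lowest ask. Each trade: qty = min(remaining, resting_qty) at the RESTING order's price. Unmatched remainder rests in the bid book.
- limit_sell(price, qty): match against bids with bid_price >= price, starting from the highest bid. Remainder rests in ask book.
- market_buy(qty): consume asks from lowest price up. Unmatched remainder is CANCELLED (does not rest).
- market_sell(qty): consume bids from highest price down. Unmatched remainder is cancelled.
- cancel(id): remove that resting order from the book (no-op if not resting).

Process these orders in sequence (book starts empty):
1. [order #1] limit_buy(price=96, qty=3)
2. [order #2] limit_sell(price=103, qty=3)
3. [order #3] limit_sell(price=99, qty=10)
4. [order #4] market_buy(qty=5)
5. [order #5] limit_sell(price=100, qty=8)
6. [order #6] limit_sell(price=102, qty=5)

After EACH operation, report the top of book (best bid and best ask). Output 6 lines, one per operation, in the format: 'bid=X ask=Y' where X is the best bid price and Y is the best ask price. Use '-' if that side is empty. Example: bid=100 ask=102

After op 1 [order #1] limit_buy(price=96, qty=3): fills=none; bids=[#1:3@96] asks=[-]
After op 2 [order #2] limit_sell(price=103, qty=3): fills=none; bids=[#1:3@96] asks=[#2:3@103]
After op 3 [order #3] limit_sell(price=99, qty=10): fills=none; bids=[#1:3@96] asks=[#3:10@99 #2:3@103]
After op 4 [order #4] market_buy(qty=5): fills=#4x#3:5@99; bids=[#1:3@96] asks=[#3:5@99 #2:3@103]
After op 5 [order #5] limit_sell(price=100, qty=8): fills=none; bids=[#1:3@96] asks=[#3:5@99 #5:8@100 #2:3@103]
After op 6 [order #6] limit_sell(price=102, qty=5): fills=none; bids=[#1:3@96] asks=[#3:5@99 #5:8@100 #6:5@102 #2:3@103]

Answer: bid=96 ask=-
bid=96 ask=103
bid=96 ask=99
bid=96 ask=99
bid=96 ask=99
bid=96 ask=99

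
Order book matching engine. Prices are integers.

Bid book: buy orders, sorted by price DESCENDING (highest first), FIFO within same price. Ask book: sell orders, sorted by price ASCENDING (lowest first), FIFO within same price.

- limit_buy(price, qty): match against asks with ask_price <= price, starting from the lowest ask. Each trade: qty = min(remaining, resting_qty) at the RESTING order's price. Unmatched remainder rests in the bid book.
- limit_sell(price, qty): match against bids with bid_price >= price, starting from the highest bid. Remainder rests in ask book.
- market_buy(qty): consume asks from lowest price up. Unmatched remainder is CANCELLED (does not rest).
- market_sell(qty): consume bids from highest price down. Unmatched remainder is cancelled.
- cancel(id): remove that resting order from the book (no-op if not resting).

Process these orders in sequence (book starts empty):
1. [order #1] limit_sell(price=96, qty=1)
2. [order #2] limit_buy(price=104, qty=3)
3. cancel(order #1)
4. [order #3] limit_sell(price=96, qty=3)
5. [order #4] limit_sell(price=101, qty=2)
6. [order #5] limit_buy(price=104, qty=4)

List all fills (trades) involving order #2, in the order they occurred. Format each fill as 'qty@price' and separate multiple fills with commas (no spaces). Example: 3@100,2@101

After op 1 [order #1] limit_sell(price=96, qty=1): fills=none; bids=[-] asks=[#1:1@96]
After op 2 [order #2] limit_buy(price=104, qty=3): fills=#2x#1:1@96; bids=[#2:2@104] asks=[-]
After op 3 cancel(order #1): fills=none; bids=[#2:2@104] asks=[-]
After op 4 [order #3] limit_sell(price=96, qty=3): fills=#2x#3:2@104; bids=[-] asks=[#3:1@96]
After op 5 [order #4] limit_sell(price=101, qty=2): fills=none; bids=[-] asks=[#3:1@96 #4:2@101]
After op 6 [order #5] limit_buy(price=104, qty=4): fills=#5x#3:1@96 #5x#4:2@101; bids=[#5:1@104] asks=[-]

Answer: 1@96,2@104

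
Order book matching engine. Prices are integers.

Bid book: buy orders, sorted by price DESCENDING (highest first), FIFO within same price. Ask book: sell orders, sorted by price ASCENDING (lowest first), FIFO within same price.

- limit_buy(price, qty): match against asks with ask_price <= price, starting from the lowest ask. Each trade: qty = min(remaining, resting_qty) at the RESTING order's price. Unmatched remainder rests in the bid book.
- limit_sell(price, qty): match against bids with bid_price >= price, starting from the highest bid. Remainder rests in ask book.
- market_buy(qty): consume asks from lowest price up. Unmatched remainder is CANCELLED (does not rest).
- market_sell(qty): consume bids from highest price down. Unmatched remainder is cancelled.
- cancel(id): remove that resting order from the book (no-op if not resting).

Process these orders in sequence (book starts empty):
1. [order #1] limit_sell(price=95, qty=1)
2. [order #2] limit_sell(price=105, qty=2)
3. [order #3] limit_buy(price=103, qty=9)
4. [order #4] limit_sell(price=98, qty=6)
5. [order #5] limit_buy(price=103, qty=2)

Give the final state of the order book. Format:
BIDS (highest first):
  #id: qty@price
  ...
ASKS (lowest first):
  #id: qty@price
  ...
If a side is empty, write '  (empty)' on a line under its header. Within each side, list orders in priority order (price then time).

Answer: BIDS (highest first):
  #3: 2@103
  #5: 2@103
ASKS (lowest first):
  #2: 2@105

Derivation:
After op 1 [order #1] limit_sell(price=95, qty=1): fills=none; bids=[-] asks=[#1:1@95]
After op 2 [order #2] limit_sell(price=105, qty=2): fills=none; bids=[-] asks=[#1:1@95 #2:2@105]
After op 3 [order #3] limit_buy(price=103, qty=9): fills=#3x#1:1@95; bids=[#3:8@103] asks=[#2:2@105]
After op 4 [order #4] limit_sell(price=98, qty=6): fills=#3x#4:6@103; bids=[#3:2@103] asks=[#2:2@105]
After op 5 [order #5] limit_buy(price=103, qty=2): fills=none; bids=[#3:2@103 #5:2@103] asks=[#2:2@105]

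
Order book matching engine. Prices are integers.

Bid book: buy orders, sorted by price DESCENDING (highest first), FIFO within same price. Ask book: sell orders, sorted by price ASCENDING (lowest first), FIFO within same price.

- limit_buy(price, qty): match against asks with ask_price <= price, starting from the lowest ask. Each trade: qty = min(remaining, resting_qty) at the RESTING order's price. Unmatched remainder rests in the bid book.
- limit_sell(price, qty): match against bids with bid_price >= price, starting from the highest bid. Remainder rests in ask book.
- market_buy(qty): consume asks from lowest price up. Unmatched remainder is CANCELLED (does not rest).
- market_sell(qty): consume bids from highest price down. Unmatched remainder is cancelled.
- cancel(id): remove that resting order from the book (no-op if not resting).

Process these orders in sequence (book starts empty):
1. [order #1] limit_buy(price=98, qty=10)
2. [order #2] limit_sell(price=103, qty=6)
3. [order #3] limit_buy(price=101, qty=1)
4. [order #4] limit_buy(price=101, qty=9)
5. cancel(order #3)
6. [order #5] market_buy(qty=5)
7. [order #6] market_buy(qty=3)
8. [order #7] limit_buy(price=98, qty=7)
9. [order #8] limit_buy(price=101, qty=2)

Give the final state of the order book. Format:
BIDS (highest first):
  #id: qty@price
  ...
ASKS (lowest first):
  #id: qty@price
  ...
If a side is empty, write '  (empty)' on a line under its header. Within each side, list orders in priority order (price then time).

Answer: BIDS (highest first):
  #4: 9@101
  #8: 2@101
  #1: 10@98
  #7: 7@98
ASKS (lowest first):
  (empty)

Derivation:
After op 1 [order #1] limit_buy(price=98, qty=10): fills=none; bids=[#1:10@98] asks=[-]
After op 2 [order #2] limit_sell(price=103, qty=6): fills=none; bids=[#1:10@98] asks=[#2:6@103]
After op 3 [order #3] limit_buy(price=101, qty=1): fills=none; bids=[#3:1@101 #1:10@98] asks=[#2:6@103]
After op 4 [order #4] limit_buy(price=101, qty=9): fills=none; bids=[#3:1@101 #4:9@101 #1:10@98] asks=[#2:6@103]
After op 5 cancel(order #3): fills=none; bids=[#4:9@101 #1:10@98] asks=[#2:6@103]
After op 6 [order #5] market_buy(qty=5): fills=#5x#2:5@103; bids=[#4:9@101 #1:10@98] asks=[#2:1@103]
After op 7 [order #6] market_buy(qty=3): fills=#6x#2:1@103; bids=[#4:9@101 #1:10@98] asks=[-]
After op 8 [order #7] limit_buy(price=98, qty=7): fills=none; bids=[#4:9@101 #1:10@98 #7:7@98] asks=[-]
After op 9 [order #8] limit_buy(price=101, qty=2): fills=none; bids=[#4:9@101 #8:2@101 #1:10@98 #7:7@98] asks=[-]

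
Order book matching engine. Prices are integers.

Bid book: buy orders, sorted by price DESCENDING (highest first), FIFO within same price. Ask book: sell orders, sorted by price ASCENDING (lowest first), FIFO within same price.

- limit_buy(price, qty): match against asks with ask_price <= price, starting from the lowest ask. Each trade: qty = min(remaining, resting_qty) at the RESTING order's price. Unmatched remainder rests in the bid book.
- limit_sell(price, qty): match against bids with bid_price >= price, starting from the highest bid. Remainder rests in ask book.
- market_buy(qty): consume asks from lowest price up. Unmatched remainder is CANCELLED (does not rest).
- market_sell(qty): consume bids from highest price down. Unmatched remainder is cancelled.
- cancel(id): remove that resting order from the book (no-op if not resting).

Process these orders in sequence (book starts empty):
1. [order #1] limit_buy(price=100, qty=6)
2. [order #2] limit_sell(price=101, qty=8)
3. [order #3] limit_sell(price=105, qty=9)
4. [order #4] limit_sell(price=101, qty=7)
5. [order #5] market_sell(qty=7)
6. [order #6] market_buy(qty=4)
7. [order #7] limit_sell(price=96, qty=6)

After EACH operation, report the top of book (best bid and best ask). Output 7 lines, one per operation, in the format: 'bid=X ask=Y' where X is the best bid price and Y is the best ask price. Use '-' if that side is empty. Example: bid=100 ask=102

After op 1 [order #1] limit_buy(price=100, qty=6): fills=none; bids=[#1:6@100] asks=[-]
After op 2 [order #2] limit_sell(price=101, qty=8): fills=none; bids=[#1:6@100] asks=[#2:8@101]
After op 3 [order #3] limit_sell(price=105, qty=9): fills=none; bids=[#1:6@100] asks=[#2:8@101 #3:9@105]
After op 4 [order #4] limit_sell(price=101, qty=7): fills=none; bids=[#1:6@100] asks=[#2:8@101 #4:7@101 #3:9@105]
After op 5 [order #5] market_sell(qty=7): fills=#1x#5:6@100; bids=[-] asks=[#2:8@101 #4:7@101 #3:9@105]
After op 6 [order #6] market_buy(qty=4): fills=#6x#2:4@101; bids=[-] asks=[#2:4@101 #4:7@101 #3:9@105]
After op 7 [order #7] limit_sell(price=96, qty=6): fills=none; bids=[-] asks=[#7:6@96 #2:4@101 #4:7@101 #3:9@105]

Answer: bid=100 ask=-
bid=100 ask=101
bid=100 ask=101
bid=100 ask=101
bid=- ask=101
bid=- ask=101
bid=- ask=96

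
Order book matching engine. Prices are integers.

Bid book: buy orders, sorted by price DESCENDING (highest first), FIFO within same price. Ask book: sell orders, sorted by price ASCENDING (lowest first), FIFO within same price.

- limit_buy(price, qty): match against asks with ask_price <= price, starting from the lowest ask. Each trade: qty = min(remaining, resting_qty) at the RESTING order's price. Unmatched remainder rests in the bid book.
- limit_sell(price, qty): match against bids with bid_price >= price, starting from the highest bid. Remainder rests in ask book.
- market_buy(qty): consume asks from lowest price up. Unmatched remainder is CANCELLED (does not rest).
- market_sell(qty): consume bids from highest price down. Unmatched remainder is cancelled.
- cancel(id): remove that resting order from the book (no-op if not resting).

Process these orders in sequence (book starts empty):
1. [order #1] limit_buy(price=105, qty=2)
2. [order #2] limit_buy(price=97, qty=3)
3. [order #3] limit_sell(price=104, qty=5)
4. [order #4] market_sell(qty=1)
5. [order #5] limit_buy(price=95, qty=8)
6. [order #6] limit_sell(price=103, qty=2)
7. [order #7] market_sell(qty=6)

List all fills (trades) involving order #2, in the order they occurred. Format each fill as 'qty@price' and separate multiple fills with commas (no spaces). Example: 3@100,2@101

Answer: 1@97,2@97

Derivation:
After op 1 [order #1] limit_buy(price=105, qty=2): fills=none; bids=[#1:2@105] asks=[-]
After op 2 [order #2] limit_buy(price=97, qty=3): fills=none; bids=[#1:2@105 #2:3@97] asks=[-]
After op 3 [order #3] limit_sell(price=104, qty=5): fills=#1x#3:2@105; bids=[#2:3@97] asks=[#3:3@104]
After op 4 [order #4] market_sell(qty=1): fills=#2x#4:1@97; bids=[#2:2@97] asks=[#3:3@104]
After op 5 [order #5] limit_buy(price=95, qty=8): fills=none; bids=[#2:2@97 #5:8@95] asks=[#3:3@104]
After op 6 [order #6] limit_sell(price=103, qty=2): fills=none; bids=[#2:2@97 #5:8@95] asks=[#6:2@103 #3:3@104]
After op 7 [order #7] market_sell(qty=6): fills=#2x#7:2@97 #5x#7:4@95; bids=[#5:4@95] asks=[#6:2@103 #3:3@104]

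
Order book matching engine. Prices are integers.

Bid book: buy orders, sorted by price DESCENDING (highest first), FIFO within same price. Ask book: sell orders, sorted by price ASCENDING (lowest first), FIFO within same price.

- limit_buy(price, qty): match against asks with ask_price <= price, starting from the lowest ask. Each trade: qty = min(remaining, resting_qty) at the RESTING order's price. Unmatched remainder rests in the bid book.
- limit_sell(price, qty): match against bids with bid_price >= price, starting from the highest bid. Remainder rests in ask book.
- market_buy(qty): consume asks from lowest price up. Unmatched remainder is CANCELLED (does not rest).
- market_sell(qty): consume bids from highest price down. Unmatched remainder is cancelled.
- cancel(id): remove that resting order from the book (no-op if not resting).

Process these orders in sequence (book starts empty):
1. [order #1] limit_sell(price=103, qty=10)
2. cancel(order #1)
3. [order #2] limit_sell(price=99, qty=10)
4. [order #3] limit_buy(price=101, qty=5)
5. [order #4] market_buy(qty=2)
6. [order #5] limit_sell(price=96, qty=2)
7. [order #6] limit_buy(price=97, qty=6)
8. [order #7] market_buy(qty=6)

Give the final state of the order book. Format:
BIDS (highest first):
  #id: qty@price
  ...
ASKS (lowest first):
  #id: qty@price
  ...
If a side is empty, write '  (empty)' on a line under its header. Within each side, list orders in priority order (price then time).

Answer: BIDS (highest first):
  #6: 4@97
ASKS (lowest first):
  (empty)

Derivation:
After op 1 [order #1] limit_sell(price=103, qty=10): fills=none; bids=[-] asks=[#1:10@103]
After op 2 cancel(order #1): fills=none; bids=[-] asks=[-]
After op 3 [order #2] limit_sell(price=99, qty=10): fills=none; bids=[-] asks=[#2:10@99]
After op 4 [order #3] limit_buy(price=101, qty=5): fills=#3x#2:5@99; bids=[-] asks=[#2:5@99]
After op 5 [order #4] market_buy(qty=2): fills=#4x#2:2@99; bids=[-] asks=[#2:3@99]
After op 6 [order #5] limit_sell(price=96, qty=2): fills=none; bids=[-] asks=[#5:2@96 #2:3@99]
After op 7 [order #6] limit_buy(price=97, qty=6): fills=#6x#5:2@96; bids=[#6:4@97] asks=[#2:3@99]
After op 8 [order #7] market_buy(qty=6): fills=#7x#2:3@99; bids=[#6:4@97] asks=[-]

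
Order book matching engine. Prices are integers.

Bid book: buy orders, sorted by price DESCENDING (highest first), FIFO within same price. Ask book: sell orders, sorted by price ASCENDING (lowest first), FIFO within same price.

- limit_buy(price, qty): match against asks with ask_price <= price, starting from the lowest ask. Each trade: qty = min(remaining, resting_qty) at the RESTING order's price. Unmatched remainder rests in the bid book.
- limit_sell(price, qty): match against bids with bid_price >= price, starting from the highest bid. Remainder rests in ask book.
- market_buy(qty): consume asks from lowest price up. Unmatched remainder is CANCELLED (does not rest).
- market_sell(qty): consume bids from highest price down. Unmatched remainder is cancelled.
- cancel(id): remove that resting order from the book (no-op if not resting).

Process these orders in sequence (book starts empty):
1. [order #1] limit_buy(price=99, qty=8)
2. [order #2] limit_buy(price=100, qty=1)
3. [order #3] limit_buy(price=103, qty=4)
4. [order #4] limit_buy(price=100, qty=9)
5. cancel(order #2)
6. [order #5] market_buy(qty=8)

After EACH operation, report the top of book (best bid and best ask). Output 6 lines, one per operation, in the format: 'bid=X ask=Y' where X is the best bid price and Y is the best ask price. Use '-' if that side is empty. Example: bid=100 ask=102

After op 1 [order #1] limit_buy(price=99, qty=8): fills=none; bids=[#1:8@99] asks=[-]
After op 2 [order #2] limit_buy(price=100, qty=1): fills=none; bids=[#2:1@100 #1:8@99] asks=[-]
After op 3 [order #3] limit_buy(price=103, qty=4): fills=none; bids=[#3:4@103 #2:1@100 #1:8@99] asks=[-]
After op 4 [order #4] limit_buy(price=100, qty=9): fills=none; bids=[#3:4@103 #2:1@100 #4:9@100 #1:8@99] asks=[-]
After op 5 cancel(order #2): fills=none; bids=[#3:4@103 #4:9@100 #1:8@99] asks=[-]
After op 6 [order #5] market_buy(qty=8): fills=none; bids=[#3:4@103 #4:9@100 #1:8@99] asks=[-]

Answer: bid=99 ask=-
bid=100 ask=-
bid=103 ask=-
bid=103 ask=-
bid=103 ask=-
bid=103 ask=-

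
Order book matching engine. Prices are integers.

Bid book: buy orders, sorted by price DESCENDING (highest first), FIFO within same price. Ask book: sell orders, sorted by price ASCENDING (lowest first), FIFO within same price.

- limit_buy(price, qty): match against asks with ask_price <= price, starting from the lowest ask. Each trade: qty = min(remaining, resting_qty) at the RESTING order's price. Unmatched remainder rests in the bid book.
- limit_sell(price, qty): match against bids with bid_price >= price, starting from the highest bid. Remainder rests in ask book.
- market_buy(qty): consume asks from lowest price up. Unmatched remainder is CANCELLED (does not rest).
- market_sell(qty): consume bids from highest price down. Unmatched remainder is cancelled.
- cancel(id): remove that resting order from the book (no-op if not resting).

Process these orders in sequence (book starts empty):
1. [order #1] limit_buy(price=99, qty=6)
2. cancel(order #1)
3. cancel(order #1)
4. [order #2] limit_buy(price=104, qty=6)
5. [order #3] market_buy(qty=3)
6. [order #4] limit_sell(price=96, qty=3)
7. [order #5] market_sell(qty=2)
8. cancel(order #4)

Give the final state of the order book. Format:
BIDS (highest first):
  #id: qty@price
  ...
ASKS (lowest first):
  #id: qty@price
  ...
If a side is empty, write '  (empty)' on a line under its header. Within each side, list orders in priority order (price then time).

Answer: BIDS (highest first):
  #2: 1@104
ASKS (lowest first):
  (empty)

Derivation:
After op 1 [order #1] limit_buy(price=99, qty=6): fills=none; bids=[#1:6@99] asks=[-]
After op 2 cancel(order #1): fills=none; bids=[-] asks=[-]
After op 3 cancel(order #1): fills=none; bids=[-] asks=[-]
After op 4 [order #2] limit_buy(price=104, qty=6): fills=none; bids=[#2:6@104] asks=[-]
After op 5 [order #3] market_buy(qty=3): fills=none; bids=[#2:6@104] asks=[-]
After op 6 [order #4] limit_sell(price=96, qty=3): fills=#2x#4:3@104; bids=[#2:3@104] asks=[-]
After op 7 [order #5] market_sell(qty=2): fills=#2x#5:2@104; bids=[#2:1@104] asks=[-]
After op 8 cancel(order #4): fills=none; bids=[#2:1@104] asks=[-]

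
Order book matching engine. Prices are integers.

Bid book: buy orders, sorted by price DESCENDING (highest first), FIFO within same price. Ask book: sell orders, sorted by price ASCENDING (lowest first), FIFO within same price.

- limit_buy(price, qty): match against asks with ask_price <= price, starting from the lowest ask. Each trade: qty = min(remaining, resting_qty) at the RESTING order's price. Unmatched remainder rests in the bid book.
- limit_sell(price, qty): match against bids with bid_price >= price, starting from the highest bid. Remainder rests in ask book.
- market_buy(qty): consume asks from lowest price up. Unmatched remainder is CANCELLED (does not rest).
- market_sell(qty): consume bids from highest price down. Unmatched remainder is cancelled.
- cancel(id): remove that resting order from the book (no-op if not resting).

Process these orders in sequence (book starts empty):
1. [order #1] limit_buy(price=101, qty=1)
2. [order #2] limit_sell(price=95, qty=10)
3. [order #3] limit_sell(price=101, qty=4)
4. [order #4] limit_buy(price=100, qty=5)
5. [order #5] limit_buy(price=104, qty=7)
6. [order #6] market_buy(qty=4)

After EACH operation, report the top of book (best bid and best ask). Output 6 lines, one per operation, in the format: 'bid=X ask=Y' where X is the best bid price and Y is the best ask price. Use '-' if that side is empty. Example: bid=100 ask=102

Answer: bid=101 ask=-
bid=- ask=95
bid=- ask=95
bid=- ask=95
bid=- ask=101
bid=- ask=-

Derivation:
After op 1 [order #1] limit_buy(price=101, qty=1): fills=none; bids=[#1:1@101] asks=[-]
After op 2 [order #2] limit_sell(price=95, qty=10): fills=#1x#2:1@101; bids=[-] asks=[#2:9@95]
After op 3 [order #3] limit_sell(price=101, qty=4): fills=none; bids=[-] asks=[#2:9@95 #3:4@101]
After op 4 [order #4] limit_buy(price=100, qty=5): fills=#4x#2:5@95; bids=[-] asks=[#2:4@95 #3:4@101]
After op 5 [order #5] limit_buy(price=104, qty=7): fills=#5x#2:4@95 #5x#3:3@101; bids=[-] asks=[#3:1@101]
After op 6 [order #6] market_buy(qty=4): fills=#6x#3:1@101; bids=[-] asks=[-]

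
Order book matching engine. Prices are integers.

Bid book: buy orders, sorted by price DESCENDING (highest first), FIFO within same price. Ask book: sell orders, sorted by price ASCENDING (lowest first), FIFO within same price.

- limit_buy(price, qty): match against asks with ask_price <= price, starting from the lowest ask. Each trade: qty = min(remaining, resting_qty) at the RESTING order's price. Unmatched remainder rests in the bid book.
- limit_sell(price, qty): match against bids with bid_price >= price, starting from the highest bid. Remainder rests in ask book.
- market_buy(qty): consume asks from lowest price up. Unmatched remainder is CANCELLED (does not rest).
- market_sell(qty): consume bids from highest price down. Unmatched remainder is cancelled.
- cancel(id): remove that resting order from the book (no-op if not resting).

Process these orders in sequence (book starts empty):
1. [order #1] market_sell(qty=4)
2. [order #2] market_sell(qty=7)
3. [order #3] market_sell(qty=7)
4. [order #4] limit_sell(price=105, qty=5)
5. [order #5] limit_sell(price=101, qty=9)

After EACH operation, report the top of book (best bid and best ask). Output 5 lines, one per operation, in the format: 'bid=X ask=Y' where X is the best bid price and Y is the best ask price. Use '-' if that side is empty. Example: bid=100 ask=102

After op 1 [order #1] market_sell(qty=4): fills=none; bids=[-] asks=[-]
After op 2 [order #2] market_sell(qty=7): fills=none; bids=[-] asks=[-]
After op 3 [order #3] market_sell(qty=7): fills=none; bids=[-] asks=[-]
After op 4 [order #4] limit_sell(price=105, qty=5): fills=none; bids=[-] asks=[#4:5@105]
After op 5 [order #5] limit_sell(price=101, qty=9): fills=none; bids=[-] asks=[#5:9@101 #4:5@105]

Answer: bid=- ask=-
bid=- ask=-
bid=- ask=-
bid=- ask=105
bid=- ask=101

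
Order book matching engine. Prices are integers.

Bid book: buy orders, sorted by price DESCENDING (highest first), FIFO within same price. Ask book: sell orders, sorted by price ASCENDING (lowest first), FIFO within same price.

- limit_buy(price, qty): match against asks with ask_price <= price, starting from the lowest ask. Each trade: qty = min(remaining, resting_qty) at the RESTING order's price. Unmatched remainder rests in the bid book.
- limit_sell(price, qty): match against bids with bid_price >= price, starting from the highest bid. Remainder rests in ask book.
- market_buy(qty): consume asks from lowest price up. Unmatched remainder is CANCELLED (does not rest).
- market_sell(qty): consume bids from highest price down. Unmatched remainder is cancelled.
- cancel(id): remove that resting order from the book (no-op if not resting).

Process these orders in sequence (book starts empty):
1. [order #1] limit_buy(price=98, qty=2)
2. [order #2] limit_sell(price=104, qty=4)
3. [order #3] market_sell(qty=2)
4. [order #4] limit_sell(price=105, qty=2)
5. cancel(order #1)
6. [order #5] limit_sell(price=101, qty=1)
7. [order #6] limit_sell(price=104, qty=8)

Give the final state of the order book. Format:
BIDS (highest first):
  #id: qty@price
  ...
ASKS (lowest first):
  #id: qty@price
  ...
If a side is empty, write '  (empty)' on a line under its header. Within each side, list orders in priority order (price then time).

Answer: BIDS (highest first):
  (empty)
ASKS (lowest first):
  #5: 1@101
  #2: 4@104
  #6: 8@104
  #4: 2@105

Derivation:
After op 1 [order #1] limit_buy(price=98, qty=2): fills=none; bids=[#1:2@98] asks=[-]
After op 2 [order #2] limit_sell(price=104, qty=4): fills=none; bids=[#1:2@98] asks=[#2:4@104]
After op 3 [order #3] market_sell(qty=2): fills=#1x#3:2@98; bids=[-] asks=[#2:4@104]
After op 4 [order #4] limit_sell(price=105, qty=2): fills=none; bids=[-] asks=[#2:4@104 #4:2@105]
After op 5 cancel(order #1): fills=none; bids=[-] asks=[#2:4@104 #4:2@105]
After op 6 [order #5] limit_sell(price=101, qty=1): fills=none; bids=[-] asks=[#5:1@101 #2:4@104 #4:2@105]
After op 7 [order #6] limit_sell(price=104, qty=8): fills=none; bids=[-] asks=[#5:1@101 #2:4@104 #6:8@104 #4:2@105]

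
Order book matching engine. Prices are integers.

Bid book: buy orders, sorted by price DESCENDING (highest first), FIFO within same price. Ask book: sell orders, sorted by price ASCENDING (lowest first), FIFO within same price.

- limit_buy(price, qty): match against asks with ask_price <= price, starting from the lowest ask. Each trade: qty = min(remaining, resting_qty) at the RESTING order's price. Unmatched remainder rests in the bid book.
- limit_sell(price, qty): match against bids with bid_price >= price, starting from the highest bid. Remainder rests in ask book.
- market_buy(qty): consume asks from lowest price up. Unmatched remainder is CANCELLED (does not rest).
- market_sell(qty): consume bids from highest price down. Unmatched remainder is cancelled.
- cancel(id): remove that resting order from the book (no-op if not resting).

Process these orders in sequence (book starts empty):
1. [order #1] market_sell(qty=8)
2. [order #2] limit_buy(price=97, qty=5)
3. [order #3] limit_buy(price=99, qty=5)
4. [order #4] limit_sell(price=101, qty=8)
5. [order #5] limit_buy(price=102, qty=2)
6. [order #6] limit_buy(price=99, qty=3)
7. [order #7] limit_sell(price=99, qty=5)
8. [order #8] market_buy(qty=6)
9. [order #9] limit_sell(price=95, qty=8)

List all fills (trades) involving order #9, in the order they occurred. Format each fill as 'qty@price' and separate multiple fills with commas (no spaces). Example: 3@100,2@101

Answer: 3@99,5@97

Derivation:
After op 1 [order #1] market_sell(qty=8): fills=none; bids=[-] asks=[-]
After op 2 [order #2] limit_buy(price=97, qty=5): fills=none; bids=[#2:5@97] asks=[-]
After op 3 [order #3] limit_buy(price=99, qty=5): fills=none; bids=[#3:5@99 #2:5@97] asks=[-]
After op 4 [order #4] limit_sell(price=101, qty=8): fills=none; bids=[#3:5@99 #2:5@97] asks=[#4:8@101]
After op 5 [order #5] limit_buy(price=102, qty=2): fills=#5x#4:2@101; bids=[#3:5@99 #2:5@97] asks=[#4:6@101]
After op 6 [order #6] limit_buy(price=99, qty=3): fills=none; bids=[#3:5@99 #6:3@99 #2:5@97] asks=[#4:6@101]
After op 7 [order #7] limit_sell(price=99, qty=5): fills=#3x#7:5@99; bids=[#6:3@99 #2:5@97] asks=[#4:6@101]
After op 8 [order #8] market_buy(qty=6): fills=#8x#4:6@101; bids=[#6:3@99 #2:5@97] asks=[-]
After op 9 [order #9] limit_sell(price=95, qty=8): fills=#6x#9:3@99 #2x#9:5@97; bids=[-] asks=[-]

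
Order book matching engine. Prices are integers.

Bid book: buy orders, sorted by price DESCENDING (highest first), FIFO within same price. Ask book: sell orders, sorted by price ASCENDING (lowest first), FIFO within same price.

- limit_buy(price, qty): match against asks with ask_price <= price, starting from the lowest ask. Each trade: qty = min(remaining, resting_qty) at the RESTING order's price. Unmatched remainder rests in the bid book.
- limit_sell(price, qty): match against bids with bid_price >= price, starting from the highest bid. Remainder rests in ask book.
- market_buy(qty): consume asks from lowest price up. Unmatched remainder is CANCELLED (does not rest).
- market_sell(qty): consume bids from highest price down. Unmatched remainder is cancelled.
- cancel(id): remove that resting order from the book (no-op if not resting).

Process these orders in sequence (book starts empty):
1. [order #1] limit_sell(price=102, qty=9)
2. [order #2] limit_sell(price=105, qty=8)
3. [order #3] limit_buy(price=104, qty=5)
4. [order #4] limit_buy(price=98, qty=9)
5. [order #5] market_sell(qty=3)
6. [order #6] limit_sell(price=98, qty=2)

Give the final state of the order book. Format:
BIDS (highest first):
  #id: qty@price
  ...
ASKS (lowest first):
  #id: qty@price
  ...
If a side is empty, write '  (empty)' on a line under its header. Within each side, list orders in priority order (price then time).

After op 1 [order #1] limit_sell(price=102, qty=9): fills=none; bids=[-] asks=[#1:9@102]
After op 2 [order #2] limit_sell(price=105, qty=8): fills=none; bids=[-] asks=[#1:9@102 #2:8@105]
After op 3 [order #3] limit_buy(price=104, qty=5): fills=#3x#1:5@102; bids=[-] asks=[#1:4@102 #2:8@105]
After op 4 [order #4] limit_buy(price=98, qty=9): fills=none; bids=[#4:9@98] asks=[#1:4@102 #2:8@105]
After op 5 [order #5] market_sell(qty=3): fills=#4x#5:3@98; bids=[#4:6@98] asks=[#1:4@102 #2:8@105]
After op 6 [order #6] limit_sell(price=98, qty=2): fills=#4x#6:2@98; bids=[#4:4@98] asks=[#1:4@102 #2:8@105]

Answer: BIDS (highest first):
  #4: 4@98
ASKS (lowest first):
  #1: 4@102
  #2: 8@105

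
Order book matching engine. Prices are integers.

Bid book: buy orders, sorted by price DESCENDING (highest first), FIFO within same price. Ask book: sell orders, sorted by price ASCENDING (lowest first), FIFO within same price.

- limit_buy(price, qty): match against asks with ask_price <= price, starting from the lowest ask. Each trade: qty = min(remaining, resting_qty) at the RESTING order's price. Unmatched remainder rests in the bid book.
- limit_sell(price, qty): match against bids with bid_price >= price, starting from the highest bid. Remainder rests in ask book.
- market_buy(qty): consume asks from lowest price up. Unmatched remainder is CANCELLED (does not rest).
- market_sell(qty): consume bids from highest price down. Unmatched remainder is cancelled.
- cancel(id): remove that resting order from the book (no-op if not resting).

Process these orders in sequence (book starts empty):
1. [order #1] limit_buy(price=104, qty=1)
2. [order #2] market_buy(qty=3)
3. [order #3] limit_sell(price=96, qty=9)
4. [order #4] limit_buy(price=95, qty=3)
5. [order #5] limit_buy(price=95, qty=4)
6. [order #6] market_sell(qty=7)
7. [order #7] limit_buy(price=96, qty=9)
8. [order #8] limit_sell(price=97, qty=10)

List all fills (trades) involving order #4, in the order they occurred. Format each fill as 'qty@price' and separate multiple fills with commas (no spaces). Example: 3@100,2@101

Answer: 3@95

Derivation:
After op 1 [order #1] limit_buy(price=104, qty=1): fills=none; bids=[#1:1@104] asks=[-]
After op 2 [order #2] market_buy(qty=3): fills=none; bids=[#1:1@104] asks=[-]
After op 3 [order #3] limit_sell(price=96, qty=9): fills=#1x#3:1@104; bids=[-] asks=[#3:8@96]
After op 4 [order #4] limit_buy(price=95, qty=3): fills=none; bids=[#4:3@95] asks=[#3:8@96]
After op 5 [order #5] limit_buy(price=95, qty=4): fills=none; bids=[#4:3@95 #5:4@95] asks=[#3:8@96]
After op 6 [order #6] market_sell(qty=7): fills=#4x#6:3@95 #5x#6:4@95; bids=[-] asks=[#3:8@96]
After op 7 [order #7] limit_buy(price=96, qty=9): fills=#7x#3:8@96; bids=[#7:1@96] asks=[-]
After op 8 [order #8] limit_sell(price=97, qty=10): fills=none; bids=[#7:1@96] asks=[#8:10@97]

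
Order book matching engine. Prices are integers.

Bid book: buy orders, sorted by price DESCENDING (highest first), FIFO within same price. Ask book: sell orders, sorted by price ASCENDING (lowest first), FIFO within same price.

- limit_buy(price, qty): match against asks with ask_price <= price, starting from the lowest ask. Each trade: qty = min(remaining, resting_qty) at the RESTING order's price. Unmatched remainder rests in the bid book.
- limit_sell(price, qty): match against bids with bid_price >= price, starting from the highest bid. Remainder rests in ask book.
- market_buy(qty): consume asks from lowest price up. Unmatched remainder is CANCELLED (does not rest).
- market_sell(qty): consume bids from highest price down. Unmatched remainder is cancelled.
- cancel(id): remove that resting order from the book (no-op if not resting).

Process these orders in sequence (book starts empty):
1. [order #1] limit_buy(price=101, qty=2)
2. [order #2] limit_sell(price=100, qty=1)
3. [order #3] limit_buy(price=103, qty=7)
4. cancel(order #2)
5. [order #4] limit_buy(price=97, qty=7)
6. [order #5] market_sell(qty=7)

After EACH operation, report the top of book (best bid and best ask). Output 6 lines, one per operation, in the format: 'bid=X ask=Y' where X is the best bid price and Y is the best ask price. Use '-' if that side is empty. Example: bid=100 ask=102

Answer: bid=101 ask=-
bid=101 ask=-
bid=103 ask=-
bid=103 ask=-
bid=103 ask=-
bid=101 ask=-

Derivation:
After op 1 [order #1] limit_buy(price=101, qty=2): fills=none; bids=[#1:2@101] asks=[-]
After op 2 [order #2] limit_sell(price=100, qty=1): fills=#1x#2:1@101; bids=[#1:1@101] asks=[-]
After op 3 [order #3] limit_buy(price=103, qty=7): fills=none; bids=[#3:7@103 #1:1@101] asks=[-]
After op 4 cancel(order #2): fills=none; bids=[#3:7@103 #1:1@101] asks=[-]
After op 5 [order #4] limit_buy(price=97, qty=7): fills=none; bids=[#3:7@103 #1:1@101 #4:7@97] asks=[-]
After op 6 [order #5] market_sell(qty=7): fills=#3x#5:7@103; bids=[#1:1@101 #4:7@97] asks=[-]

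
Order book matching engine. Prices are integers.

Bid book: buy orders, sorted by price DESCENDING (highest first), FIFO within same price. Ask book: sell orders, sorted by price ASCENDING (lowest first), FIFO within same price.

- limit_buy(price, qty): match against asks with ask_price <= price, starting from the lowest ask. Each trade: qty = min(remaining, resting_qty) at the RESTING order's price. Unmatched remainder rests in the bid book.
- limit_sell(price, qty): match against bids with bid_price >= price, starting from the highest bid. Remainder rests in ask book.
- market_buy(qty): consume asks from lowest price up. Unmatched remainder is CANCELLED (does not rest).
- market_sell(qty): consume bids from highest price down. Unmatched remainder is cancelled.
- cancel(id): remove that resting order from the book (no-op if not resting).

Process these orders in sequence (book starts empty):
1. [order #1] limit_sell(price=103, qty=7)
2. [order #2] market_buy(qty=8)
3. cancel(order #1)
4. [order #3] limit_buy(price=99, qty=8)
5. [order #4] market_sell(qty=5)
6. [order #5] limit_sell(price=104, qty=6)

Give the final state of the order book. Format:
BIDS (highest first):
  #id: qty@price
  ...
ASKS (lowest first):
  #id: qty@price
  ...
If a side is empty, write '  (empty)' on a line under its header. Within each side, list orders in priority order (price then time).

After op 1 [order #1] limit_sell(price=103, qty=7): fills=none; bids=[-] asks=[#1:7@103]
After op 2 [order #2] market_buy(qty=8): fills=#2x#1:7@103; bids=[-] asks=[-]
After op 3 cancel(order #1): fills=none; bids=[-] asks=[-]
After op 4 [order #3] limit_buy(price=99, qty=8): fills=none; bids=[#3:8@99] asks=[-]
After op 5 [order #4] market_sell(qty=5): fills=#3x#4:5@99; bids=[#3:3@99] asks=[-]
After op 6 [order #5] limit_sell(price=104, qty=6): fills=none; bids=[#3:3@99] asks=[#5:6@104]

Answer: BIDS (highest first):
  #3: 3@99
ASKS (lowest first):
  #5: 6@104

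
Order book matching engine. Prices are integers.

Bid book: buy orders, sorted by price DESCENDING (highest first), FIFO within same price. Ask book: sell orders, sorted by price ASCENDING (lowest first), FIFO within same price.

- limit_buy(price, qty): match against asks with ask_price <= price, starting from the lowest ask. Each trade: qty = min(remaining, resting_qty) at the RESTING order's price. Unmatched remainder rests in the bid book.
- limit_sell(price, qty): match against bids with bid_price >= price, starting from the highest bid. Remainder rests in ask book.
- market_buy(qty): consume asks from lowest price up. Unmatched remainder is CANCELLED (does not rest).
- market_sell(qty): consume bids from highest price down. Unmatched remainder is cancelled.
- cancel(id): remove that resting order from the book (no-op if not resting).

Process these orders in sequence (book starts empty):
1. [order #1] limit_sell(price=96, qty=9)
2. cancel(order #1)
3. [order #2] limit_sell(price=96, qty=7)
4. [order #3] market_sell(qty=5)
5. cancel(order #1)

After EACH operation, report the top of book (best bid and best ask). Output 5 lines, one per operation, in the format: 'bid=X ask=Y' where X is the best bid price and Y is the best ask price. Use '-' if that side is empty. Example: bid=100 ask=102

After op 1 [order #1] limit_sell(price=96, qty=9): fills=none; bids=[-] asks=[#1:9@96]
After op 2 cancel(order #1): fills=none; bids=[-] asks=[-]
After op 3 [order #2] limit_sell(price=96, qty=7): fills=none; bids=[-] asks=[#2:7@96]
After op 4 [order #3] market_sell(qty=5): fills=none; bids=[-] asks=[#2:7@96]
After op 5 cancel(order #1): fills=none; bids=[-] asks=[#2:7@96]

Answer: bid=- ask=96
bid=- ask=-
bid=- ask=96
bid=- ask=96
bid=- ask=96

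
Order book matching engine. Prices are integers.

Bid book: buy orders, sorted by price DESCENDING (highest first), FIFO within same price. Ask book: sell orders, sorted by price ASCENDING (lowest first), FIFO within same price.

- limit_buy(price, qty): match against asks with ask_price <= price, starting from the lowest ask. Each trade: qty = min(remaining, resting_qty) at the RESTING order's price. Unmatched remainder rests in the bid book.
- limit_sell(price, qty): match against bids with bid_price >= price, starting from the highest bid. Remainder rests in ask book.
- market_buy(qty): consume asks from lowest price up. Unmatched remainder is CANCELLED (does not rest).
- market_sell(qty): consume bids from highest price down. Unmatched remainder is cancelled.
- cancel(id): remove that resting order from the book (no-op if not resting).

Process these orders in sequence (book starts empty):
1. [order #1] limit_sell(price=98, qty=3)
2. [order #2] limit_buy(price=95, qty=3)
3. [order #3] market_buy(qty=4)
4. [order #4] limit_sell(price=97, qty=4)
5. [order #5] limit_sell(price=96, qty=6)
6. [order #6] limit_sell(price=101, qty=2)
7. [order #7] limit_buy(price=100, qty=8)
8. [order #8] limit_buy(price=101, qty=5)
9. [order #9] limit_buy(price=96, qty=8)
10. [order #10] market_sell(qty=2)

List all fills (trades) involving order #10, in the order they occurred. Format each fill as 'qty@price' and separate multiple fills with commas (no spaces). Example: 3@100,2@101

Answer: 1@101,1@96

Derivation:
After op 1 [order #1] limit_sell(price=98, qty=3): fills=none; bids=[-] asks=[#1:3@98]
After op 2 [order #2] limit_buy(price=95, qty=3): fills=none; bids=[#2:3@95] asks=[#1:3@98]
After op 3 [order #3] market_buy(qty=4): fills=#3x#1:3@98; bids=[#2:3@95] asks=[-]
After op 4 [order #4] limit_sell(price=97, qty=4): fills=none; bids=[#2:3@95] asks=[#4:4@97]
After op 5 [order #5] limit_sell(price=96, qty=6): fills=none; bids=[#2:3@95] asks=[#5:6@96 #4:4@97]
After op 6 [order #6] limit_sell(price=101, qty=2): fills=none; bids=[#2:3@95] asks=[#5:6@96 #4:4@97 #6:2@101]
After op 7 [order #7] limit_buy(price=100, qty=8): fills=#7x#5:6@96 #7x#4:2@97; bids=[#2:3@95] asks=[#4:2@97 #6:2@101]
After op 8 [order #8] limit_buy(price=101, qty=5): fills=#8x#4:2@97 #8x#6:2@101; bids=[#8:1@101 #2:3@95] asks=[-]
After op 9 [order #9] limit_buy(price=96, qty=8): fills=none; bids=[#8:1@101 #9:8@96 #2:3@95] asks=[-]
After op 10 [order #10] market_sell(qty=2): fills=#8x#10:1@101 #9x#10:1@96; bids=[#9:7@96 #2:3@95] asks=[-]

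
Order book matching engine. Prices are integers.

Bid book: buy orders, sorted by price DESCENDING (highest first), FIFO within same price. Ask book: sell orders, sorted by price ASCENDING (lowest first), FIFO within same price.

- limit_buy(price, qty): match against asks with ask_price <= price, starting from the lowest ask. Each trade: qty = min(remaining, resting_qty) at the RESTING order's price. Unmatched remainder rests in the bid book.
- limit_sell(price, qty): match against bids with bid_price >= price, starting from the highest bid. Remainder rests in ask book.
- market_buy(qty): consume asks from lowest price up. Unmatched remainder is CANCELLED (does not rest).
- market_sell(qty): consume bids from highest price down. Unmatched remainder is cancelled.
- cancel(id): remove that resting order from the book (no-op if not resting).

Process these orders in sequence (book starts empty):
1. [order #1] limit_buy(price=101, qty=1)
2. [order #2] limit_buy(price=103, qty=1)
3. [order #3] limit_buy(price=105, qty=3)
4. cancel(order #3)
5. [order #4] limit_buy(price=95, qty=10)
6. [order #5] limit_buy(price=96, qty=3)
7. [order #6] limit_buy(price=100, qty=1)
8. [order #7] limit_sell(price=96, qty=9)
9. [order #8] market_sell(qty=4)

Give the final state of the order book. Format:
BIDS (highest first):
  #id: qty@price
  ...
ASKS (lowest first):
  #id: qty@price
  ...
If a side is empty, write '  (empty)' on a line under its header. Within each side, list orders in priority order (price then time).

Answer: BIDS (highest first):
  #4: 6@95
ASKS (lowest first):
  #7: 3@96

Derivation:
After op 1 [order #1] limit_buy(price=101, qty=1): fills=none; bids=[#1:1@101] asks=[-]
After op 2 [order #2] limit_buy(price=103, qty=1): fills=none; bids=[#2:1@103 #1:1@101] asks=[-]
After op 3 [order #3] limit_buy(price=105, qty=3): fills=none; bids=[#3:3@105 #2:1@103 #1:1@101] asks=[-]
After op 4 cancel(order #3): fills=none; bids=[#2:1@103 #1:1@101] asks=[-]
After op 5 [order #4] limit_buy(price=95, qty=10): fills=none; bids=[#2:1@103 #1:1@101 #4:10@95] asks=[-]
After op 6 [order #5] limit_buy(price=96, qty=3): fills=none; bids=[#2:1@103 #1:1@101 #5:3@96 #4:10@95] asks=[-]
After op 7 [order #6] limit_buy(price=100, qty=1): fills=none; bids=[#2:1@103 #1:1@101 #6:1@100 #5:3@96 #4:10@95] asks=[-]
After op 8 [order #7] limit_sell(price=96, qty=9): fills=#2x#7:1@103 #1x#7:1@101 #6x#7:1@100 #5x#7:3@96; bids=[#4:10@95] asks=[#7:3@96]
After op 9 [order #8] market_sell(qty=4): fills=#4x#8:4@95; bids=[#4:6@95] asks=[#7:3@96]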